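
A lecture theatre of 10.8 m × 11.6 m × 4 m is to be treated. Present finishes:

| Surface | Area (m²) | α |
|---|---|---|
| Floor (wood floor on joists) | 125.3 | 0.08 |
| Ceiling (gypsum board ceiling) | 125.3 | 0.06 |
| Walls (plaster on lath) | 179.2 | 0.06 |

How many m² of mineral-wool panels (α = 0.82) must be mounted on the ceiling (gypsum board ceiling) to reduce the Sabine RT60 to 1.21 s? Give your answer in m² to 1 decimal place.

Equivalent absorption area: A₁ = 125.3·0.08 + 125.3·0.06 + 179.2·0.06 = 28.294 m².
Required A₂ = 0.161·501.12/1.21 = 66.678 sabins.
ΔA needed = 66.678 − 28.294 = 38.384 sabins.
Net gain per m²: Δα = 0.82 − 0.06 = 0.76.
Area = ΔA/Δα = 38.384/0.76 = 50.5 m².

50.5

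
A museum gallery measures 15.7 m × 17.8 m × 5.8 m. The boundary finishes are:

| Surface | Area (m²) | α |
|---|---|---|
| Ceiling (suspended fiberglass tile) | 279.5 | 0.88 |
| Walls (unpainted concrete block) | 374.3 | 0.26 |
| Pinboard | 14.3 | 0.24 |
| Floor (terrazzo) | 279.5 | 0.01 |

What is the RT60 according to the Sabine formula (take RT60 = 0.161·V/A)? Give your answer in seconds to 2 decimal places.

Equivalent absorption area: A = 279.5*0.88 + 374.3*0.26 + 14.3*0.24 + 279.5*0.01 = 349.505 m².
Room volume: 1620.868 m³.
T = 0.161 V/A = 0.161·1620.868/349.505 = 0.75 s.

0.75 s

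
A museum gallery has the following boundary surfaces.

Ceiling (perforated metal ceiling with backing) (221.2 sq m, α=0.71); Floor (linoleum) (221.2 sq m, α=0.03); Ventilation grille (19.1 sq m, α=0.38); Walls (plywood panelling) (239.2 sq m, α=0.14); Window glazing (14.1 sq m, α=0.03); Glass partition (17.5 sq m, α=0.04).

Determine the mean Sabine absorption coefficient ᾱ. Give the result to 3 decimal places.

Total surface area S = 732.3 sq m.
Σ(Sᵢαᵢ) = 221.2×0.71 + 221.2×0.03 + 19.1×0.38 + 239.2×0.14 + 14.1×0.03 + 17.5×0.04 = 205.557.
ᾱ = 205.557 / 732.3 = 0.281.

0.281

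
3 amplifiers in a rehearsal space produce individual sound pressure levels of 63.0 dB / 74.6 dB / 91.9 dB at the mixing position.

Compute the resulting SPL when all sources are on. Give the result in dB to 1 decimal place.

Converting to relative power and adding: 10^(63.0/10) + 10^(74.6/10) + 10^(91.9/10) = 1.58e+09.
Combined level = 10 log₁₀(1.58e+09) = 92.0 dB.

92.0 dB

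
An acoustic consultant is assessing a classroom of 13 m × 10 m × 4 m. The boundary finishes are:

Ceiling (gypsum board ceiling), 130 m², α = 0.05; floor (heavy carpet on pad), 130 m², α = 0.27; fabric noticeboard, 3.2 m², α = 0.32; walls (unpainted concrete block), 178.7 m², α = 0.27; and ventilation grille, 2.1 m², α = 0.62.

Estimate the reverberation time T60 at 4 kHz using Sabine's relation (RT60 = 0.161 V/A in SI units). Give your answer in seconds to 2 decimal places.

0.91 s

Summing Sᵢαᵢ: 6.500 + 35.100 + 1.024 + 48.249 + 1.302 → A = 92.175 sabins.
Volume V = 13 × 10 × 4 = 520 m³.
Sabine: RT60 = 0.161 × 520 / 92.175 = 0.91 s.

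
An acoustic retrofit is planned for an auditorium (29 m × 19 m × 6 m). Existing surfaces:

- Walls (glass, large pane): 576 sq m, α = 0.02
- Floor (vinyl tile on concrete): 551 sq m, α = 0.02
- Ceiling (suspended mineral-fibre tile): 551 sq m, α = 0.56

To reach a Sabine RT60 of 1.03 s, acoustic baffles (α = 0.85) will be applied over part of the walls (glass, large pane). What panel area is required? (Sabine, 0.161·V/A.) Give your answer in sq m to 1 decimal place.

A₁ = Σ Sᵢαᵢ = 576*0.02 + 551*0.02 + 551*0.56 = 331.100 sabins.
Required A₂ = 0.161·3306/1.03 = 516.763 sabins.
Absorption to add: 516.763 − 331.100 = 185.663 sabins.
Net gain per sq m: Δα = 0.85 − 0.02 = 0.83.
Area = ΔA/Δα = 185.663/0.83 = 223.7 sq m.

223.7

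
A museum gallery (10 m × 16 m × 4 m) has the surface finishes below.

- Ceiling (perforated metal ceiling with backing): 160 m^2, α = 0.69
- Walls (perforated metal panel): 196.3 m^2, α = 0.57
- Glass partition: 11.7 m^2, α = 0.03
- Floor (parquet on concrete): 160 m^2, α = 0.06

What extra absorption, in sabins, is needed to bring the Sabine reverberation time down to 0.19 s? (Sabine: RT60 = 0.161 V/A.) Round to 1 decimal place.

310.1 sabins

Summing Sᵢαᵢ: 110.400 + 111.891 + 0.351 + 9.600 → A₁ = 232.242 sabins.
Target A₂ = 0.161·640/0.19 = 542.316 sabins (V = 640 m³).
Additional absorption ΔA = 542.316 − 232.242 = 310.1 sabins.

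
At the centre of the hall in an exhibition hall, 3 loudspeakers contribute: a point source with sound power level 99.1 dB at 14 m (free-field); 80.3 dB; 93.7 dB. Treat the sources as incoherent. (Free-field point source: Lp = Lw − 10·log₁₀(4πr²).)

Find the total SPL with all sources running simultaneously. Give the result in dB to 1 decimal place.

Source at 14 m: Lp = 99.1 − 10·log₁₀(4π·14²) = 99.1 − 10·log₁₀(2463.009) = 65.2 dB.
Sum in the linear (power) domain: Σ 10^(Lᵢ/10) = 10^(65.2/10) + 10^(80.3/10) + 10^(93.7/10) = 2.455e+09.
Back to dB: 10·log₁₀ Σ = 93.9 dB.

93.9 dB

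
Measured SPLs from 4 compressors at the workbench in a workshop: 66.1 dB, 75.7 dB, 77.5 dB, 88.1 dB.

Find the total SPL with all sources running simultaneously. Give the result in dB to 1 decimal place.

88.7 dB

Sum in the linear (power) domain: Σ 10^(Lᵢ/10) = 10^(66.1/10) + 10^(75.7/10) + 10^(77.5/10) + 10^(88.1/10) = 7.431e+08.
Combined level = 10 log₁₀(7.431e+08) = 88.7 dB.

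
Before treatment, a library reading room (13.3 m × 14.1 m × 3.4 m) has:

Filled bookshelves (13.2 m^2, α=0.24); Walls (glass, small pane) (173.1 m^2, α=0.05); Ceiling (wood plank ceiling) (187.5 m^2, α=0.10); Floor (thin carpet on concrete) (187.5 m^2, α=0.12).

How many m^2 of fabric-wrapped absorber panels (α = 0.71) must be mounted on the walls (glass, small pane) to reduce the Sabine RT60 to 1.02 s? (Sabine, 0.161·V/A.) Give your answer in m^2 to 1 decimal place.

A₁ = Σ Sᵢαᵢ = 13.2*0.24 + 173.1*0.05 + 187.5*0.10 + 187.5*0.12 = 53.073 sabins.
V = 637.602 m³. Target absorption A₂ = 0.161 × 637.602 / 1.02 = 100.641 sabins.
ΔA needed = 100.641 − 53.073 = 47.568 sabins.
Net gain per m^2: Δα = 0.71 − 0.05 = 0.66.
Area = ΔA/Δα = 47.568/0.66 = 72.1 m^2.

72.1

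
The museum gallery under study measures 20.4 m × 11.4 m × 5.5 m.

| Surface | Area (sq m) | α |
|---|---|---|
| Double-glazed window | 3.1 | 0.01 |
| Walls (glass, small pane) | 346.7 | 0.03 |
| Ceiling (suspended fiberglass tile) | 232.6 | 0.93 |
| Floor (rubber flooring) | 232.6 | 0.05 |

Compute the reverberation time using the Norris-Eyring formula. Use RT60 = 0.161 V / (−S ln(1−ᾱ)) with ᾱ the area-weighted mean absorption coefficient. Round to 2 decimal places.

0.73 sec

Total surface area S = 3.1 + 346.7 + 232.6 + 232.6 = 815.0 sq m.
Σ(Sᵢαᵢ) = 3.1×0.01 + 346.7×0.03 + 232.6×0.93 + 232.6×0.05 = 238.380.
Mean coefficient ᾱ = A/S = 0.2925.
Eyring denominator: −S ln(1−ᾱ) = 282.004.
V = 20.4 × 11.4 × 5.5 = 1279.08 m³.
T = 0.161·V/[−S·ln(1−ᾱ)] = 0.161·1279.08/282.004 = 0.73 s.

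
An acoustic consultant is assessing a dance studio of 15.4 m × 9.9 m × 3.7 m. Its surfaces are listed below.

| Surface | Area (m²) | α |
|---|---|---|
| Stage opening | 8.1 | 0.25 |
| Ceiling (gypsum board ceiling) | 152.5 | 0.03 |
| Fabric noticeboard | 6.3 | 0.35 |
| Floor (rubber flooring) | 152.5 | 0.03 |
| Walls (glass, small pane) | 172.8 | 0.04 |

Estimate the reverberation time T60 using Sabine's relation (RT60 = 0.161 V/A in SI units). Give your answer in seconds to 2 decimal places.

4.48 sec

Summing Sᵢαᵢ: 2.025 + 4.575 + 2.205 + 4.575 + 6.912 → A = 20.292 sabins.
Room volume: 564.102 m³.
Sabine: RT60 = 0.161 × 564.102 / 20.292 = 4.48 s.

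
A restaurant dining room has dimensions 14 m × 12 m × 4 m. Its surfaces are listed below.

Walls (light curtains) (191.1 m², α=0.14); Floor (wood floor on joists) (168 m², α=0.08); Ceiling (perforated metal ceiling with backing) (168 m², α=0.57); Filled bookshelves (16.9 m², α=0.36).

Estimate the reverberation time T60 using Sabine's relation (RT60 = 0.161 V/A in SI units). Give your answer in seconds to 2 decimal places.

Total absorption A = 191.1×0.14 + 168×0.08 + 168×0.57 + 16.9×0.36
  = 26.754 + 13.440 + 95.760 + 6.084 = 142.038 m² sabins.
V = 14·12·4 = 672 m³.
T = 0.161 V/A = 0.161·672/142.038 = 0.76 s.

0.76 seconds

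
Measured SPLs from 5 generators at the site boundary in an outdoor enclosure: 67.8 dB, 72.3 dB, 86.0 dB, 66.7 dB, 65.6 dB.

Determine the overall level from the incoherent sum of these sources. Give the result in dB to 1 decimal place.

Σ 10^(Lᵢ/10) = 4.294e+08.
Back to dB: 10·log₁₀ Σ = 86.3 dB.

86.3 dB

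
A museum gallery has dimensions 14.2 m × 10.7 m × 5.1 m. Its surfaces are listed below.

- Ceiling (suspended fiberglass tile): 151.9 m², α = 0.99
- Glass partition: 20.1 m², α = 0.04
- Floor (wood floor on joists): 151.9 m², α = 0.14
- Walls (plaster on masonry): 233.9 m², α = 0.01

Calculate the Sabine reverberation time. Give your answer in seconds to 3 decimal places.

Equivalent absorption area: A = 151.9*0.99 + 20.1*0.04 + 151.9*0.14 + 233.9*0.01 = 174.790 m².
Volume V = 14.2 × 10.7 × 5.1 = 774.894 m³.
Sabine: RT60 = 0.161 × 774.894 / 174.790 = 0.714 s.

0.714 seconds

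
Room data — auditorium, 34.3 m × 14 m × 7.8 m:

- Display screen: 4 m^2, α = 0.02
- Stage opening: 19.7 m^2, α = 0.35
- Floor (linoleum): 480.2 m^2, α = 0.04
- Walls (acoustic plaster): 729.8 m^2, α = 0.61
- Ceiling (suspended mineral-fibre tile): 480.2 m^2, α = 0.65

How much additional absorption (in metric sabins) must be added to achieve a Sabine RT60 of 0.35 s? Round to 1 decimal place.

Summing Sᵢαᵢ: 0.080 + 6.895 + 19.208 + 445.178 + 312.130 → A₁ = 783.491 sabins.
For T = 0.35 s, need A₂ = 0.161·V/T = 0.161·3745.56/0.35 = 1722.958 sabins.
Shortfall: 1722.958 − 783.491 = 939.5 sabins.

939.5 sabins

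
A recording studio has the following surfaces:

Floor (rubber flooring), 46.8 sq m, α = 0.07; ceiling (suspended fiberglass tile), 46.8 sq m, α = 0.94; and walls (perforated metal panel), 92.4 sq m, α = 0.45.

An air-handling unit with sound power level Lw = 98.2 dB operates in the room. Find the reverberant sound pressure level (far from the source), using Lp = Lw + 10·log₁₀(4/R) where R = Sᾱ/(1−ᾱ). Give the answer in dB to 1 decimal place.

81.9 dB

A = 88.848 sabins; S = 186.0 sq m.
ᾱ = 0.4777, so room constant R = A/(1−ᾱ) = 170.109 sq m.
Lp = Lw + 10 log₁₀(4/R) = 98.2 -16.29 = 81.9 dB.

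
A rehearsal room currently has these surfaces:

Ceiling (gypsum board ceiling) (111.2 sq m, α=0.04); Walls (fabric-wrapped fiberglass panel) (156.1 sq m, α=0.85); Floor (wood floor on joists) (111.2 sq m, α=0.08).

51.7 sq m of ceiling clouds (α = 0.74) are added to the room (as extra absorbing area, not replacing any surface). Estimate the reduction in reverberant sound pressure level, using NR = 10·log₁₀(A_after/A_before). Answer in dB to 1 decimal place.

A_before = Σ Sᵢαᵢ = 111.2×0.04 + 156.1×0.85 + 111.2×0.08 = 146.029 sabins.
Added absorption = 51.7 × 0.74 = 38.258 sabins.
A_after = 146.029 + 38.258 = 184.287 sabins.
Reduction = 10 log₁₀(A_after/A_before) = 10 log₁₀(1.2620) = 1.0 dB.

1.0 dB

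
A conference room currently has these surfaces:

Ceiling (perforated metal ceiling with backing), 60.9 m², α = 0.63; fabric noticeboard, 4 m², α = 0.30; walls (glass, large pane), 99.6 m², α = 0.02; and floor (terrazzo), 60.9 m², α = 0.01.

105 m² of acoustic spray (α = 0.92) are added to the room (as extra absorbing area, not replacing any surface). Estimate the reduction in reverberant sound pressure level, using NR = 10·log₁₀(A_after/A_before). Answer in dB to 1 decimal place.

Summing Sᵢαᵢ: 38.367 + 1.200 + 1.992 + 0.609 → A_before = 42.168 sabins.
Added absorption = 105 × 0.92 = 96.600 sabins.
New total A_after = 138.768 sabins.
NR = 10·log₁₀(138.768/42.168) = 5.2 dB.

5.2 dB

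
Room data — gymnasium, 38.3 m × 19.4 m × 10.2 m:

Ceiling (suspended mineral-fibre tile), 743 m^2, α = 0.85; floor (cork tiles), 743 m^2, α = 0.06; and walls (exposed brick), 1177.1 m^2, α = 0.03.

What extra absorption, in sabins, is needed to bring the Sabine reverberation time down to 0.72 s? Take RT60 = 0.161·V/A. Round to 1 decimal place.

983.3 sabins

Equivalent absorption area: A₁ = 743×0.85 + 743×0.06 + 1177.1×0.03 = 711.443 m^2.
V = 7578.804 m³. Required absorption A₂ = 0.161 × 7578.804 / 0.72 = 1694.705 sabins.
Shortfall: 1694.705 − 711.443 = 983.3 sabins.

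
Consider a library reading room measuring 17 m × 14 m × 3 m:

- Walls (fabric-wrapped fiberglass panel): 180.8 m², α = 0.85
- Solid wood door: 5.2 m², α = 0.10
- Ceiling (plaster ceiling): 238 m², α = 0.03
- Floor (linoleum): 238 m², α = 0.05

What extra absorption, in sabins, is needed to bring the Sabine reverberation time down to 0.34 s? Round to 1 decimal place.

164.9 sabins

Total absorption A₁ = 180.8*0.85 + 5.2*0.10 + 238*0.03 + 238*0.05
  = 153.680 + 0.520 + 7.140 + 11.900 = 173.240 m² sabins.
For T = 0.34 s, need A₂ = 0.161·V/T = 0.161·714/0.34 = 338.100 sabins.
Additional absorption ΔA = 338.100 − 173.240 = 164.9 sabins.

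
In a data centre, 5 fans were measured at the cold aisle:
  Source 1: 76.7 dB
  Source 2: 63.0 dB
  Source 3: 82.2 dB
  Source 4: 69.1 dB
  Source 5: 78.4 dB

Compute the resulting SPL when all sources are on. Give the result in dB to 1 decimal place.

84.7 dB

Σ 10^(Lᵢ/10) = 2.92e+08.
L_total = 10·log₁₀(2.92e+08) = 84.7 dB.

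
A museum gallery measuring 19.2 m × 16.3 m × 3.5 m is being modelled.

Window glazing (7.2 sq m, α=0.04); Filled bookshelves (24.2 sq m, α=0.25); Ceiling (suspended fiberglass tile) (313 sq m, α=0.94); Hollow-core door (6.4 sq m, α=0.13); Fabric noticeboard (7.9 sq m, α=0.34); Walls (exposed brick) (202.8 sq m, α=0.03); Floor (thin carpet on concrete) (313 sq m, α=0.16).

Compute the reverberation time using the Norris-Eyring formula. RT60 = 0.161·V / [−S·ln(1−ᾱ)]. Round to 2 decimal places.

0.38 s

S = Σ Sᵢ = 874.5 sq m.
Absorption A = 7.2·0.04 + 24.2·0.25 + 313·0.94 + 6.4·0.13 + 7.9·0.34 + 202.8·0.03 + 313·0.16 = 360.240 sabins.
Mean coefficient ᾱ = A/S = 0.4119.
−S·ln(1−ᾱ) = −874.5 × ln(1 − 0.4119) = 464.236.
V = 19.2 × 16.3 × 3.5 = 1095.36 m³.
T = 0.161·V/[−S·ln(1−ᾱ)] = 0.161·1095.36/464.236 = 0.38 s.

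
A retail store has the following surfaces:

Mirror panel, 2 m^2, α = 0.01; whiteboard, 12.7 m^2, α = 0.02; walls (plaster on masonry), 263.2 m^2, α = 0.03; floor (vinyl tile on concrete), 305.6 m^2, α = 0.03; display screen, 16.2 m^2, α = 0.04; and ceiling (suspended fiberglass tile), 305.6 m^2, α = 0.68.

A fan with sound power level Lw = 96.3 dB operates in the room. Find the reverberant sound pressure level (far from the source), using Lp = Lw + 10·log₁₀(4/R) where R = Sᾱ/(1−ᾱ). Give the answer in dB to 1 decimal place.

A = 225.794 sabins; S = 905.3 m^2.
ᾱ = 225.794/905.3 = 0.2494; R = Sᾱ/(1−ᾱ) = 225.794/(1−0.2494) = 300.818 m^2.
Lp = Lw + 10 log₁₀(4/R) = 96.3 -18.76 = 77.5 dB.

77.5 dB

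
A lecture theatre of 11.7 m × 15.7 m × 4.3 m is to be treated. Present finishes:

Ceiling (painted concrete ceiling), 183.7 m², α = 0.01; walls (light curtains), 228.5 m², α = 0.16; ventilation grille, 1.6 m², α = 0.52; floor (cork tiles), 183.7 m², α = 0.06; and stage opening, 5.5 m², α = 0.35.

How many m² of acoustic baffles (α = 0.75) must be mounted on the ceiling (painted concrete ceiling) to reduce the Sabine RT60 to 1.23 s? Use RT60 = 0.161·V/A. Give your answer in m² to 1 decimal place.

Summing Sᵢαᵢ: 1.837 + 36.560 + 0.832 + 11.022 + 1.925 → A₁ = 52.176 sabins.
V = 789.867 m³. Target absorption A₂ = 0.161 × 789.867 / 1.23 = 103.389 sabins.
ΔA needed = 103.389 − 52.176 = 51.213 sabins.
Each m² of panel replacing the ceiling (painted concrete ceiling) adds (0.75 − 0.01) = 0.74 sabins.
Area = ΔA/Δα = 51.213/0.74 = 69.2 m².

69.2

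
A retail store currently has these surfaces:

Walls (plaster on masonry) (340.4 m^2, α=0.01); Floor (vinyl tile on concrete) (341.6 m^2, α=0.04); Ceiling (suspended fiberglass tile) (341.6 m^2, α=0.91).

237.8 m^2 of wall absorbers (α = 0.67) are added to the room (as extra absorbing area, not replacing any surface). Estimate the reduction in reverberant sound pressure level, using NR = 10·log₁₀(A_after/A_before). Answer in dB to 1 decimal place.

A_before = Σ Sᵢαᵢ = 340.4·0.01 + 341.6·0.04 + 341.6·0.91 = 327.924 sabins.
Added absorption = 237.8 × 0.67 = 159.326 sabins.
New total A_after = 487.250 sabins.
Reduction = 10 log₁₀(A_after/A_before) = 10 log₁₀(1.4859) = 1.7 dB.

1.7 dB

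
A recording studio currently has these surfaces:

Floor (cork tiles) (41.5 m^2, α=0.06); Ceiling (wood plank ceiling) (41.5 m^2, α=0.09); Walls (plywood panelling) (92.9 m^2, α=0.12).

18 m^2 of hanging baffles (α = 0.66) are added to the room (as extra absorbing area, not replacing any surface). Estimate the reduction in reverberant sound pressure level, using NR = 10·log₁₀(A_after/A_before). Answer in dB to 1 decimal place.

Total absorption A_before = 41.5*0.06 + 41.5*0.09 + 92.9*0.12
  = 2.490 + 3.735 + 11.148 = 17.373 m^2 sabins.
Added absorption = 18 × 0.66 = 11.880 sabins.
New total A_after = 29.253 sabins.
Reduction = 10 log₁₀(A_after/A_before) = 10 log₁₀(1.6838) = 2.3 dB.

2.3 dB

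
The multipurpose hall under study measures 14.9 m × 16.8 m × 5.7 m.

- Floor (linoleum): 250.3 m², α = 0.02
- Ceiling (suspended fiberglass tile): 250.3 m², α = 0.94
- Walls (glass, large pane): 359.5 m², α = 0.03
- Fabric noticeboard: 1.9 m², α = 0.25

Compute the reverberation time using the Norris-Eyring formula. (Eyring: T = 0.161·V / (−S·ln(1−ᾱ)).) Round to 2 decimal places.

Total surface area S = 250.3 + 250.3 + 359.5 + 1.9 = 862.0 m².
Σ(Sᵢαᵢ) = 250.3·0.02 + 250.3·0.94 + 359.5·0.03 + 1.9·0.25 = 251.548.
Mean coefficient ᾱ = A/S = 0.2918.
Eyring denominator: −S ln(1−ᾱ) = 297.415.
V = 14.9 × 16.8 × 5.7 = 1426.824 m³.
T = 0.161·V/[−S·ln(1−ᾱ)] = 0.161·1426.824/297.415 = 0.77 s.

0.77 seconds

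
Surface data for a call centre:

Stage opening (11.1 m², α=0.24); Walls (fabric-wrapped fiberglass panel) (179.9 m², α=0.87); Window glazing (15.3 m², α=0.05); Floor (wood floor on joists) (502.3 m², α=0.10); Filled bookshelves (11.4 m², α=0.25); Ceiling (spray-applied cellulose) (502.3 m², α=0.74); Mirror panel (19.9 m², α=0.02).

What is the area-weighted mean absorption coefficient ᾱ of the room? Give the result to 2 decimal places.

Total surface area S = 1242.2 m².
Weighted sum Σ Sα = 585.122.
ᾱ = A/S = 0.47.

0.47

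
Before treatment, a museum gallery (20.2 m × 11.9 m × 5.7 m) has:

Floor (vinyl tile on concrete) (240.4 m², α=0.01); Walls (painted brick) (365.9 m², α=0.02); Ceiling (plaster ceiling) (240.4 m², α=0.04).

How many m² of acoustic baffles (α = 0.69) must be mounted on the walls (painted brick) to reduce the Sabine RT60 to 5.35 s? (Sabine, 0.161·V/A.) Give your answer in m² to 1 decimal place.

32.7

Equivalent absorption area: A₁ = 240.4·0.01 + 365.9·0.02 + 240.4·0.04 = 19.338 m².
Required A₂ = 0.161·1370.166/5.35 = 41.233 sabins.
Absorption to add: 41.233 − 19.338 = 21.895 sabins.
Net gain per m²: Δα = 0.69 − 0.02 = 0.67.
Area = ΔA/Δα = 21.895/0.67 = 32.7 m².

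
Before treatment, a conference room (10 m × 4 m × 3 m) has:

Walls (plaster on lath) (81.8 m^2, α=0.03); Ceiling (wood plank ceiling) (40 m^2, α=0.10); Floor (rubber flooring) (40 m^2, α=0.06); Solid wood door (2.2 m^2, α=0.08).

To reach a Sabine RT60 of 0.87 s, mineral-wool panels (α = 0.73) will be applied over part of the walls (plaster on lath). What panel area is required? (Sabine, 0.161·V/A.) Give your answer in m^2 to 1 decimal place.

18.8

Summing Sᵢαᵢ: 2.454 + 4.000 + 2.400 + 0.176 → A₁ = 9.030 sabins.
V = 120 m³. Target absorption A₂ = 0.161 × 120 / 0.87 = 22.207 sabins.
Absorption to add: 22.207 − 9.030 = 13.177 sabins.
Each m^2 of panel replacing the walls (plaster on lath) adds (0.73 − 0.03) = 0.70 sabins.
Area = ΔA/Δα = 13.177/0.70 = 18.8 m^2.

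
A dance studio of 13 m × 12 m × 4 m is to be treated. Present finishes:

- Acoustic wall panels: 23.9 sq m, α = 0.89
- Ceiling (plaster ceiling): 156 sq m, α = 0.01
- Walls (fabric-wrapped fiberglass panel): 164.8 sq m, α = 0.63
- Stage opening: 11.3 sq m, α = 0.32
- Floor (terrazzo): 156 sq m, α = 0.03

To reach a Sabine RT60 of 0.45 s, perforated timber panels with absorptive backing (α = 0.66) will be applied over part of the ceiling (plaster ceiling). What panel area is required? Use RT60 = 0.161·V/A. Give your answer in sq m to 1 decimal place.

Equivalent absorption area: A₁ = 23.9·0.89 + 156·0.01 + 164.8·0.63 + 11.3·0.32 + 156·0.03 = 134.951 sq m.
Required A₂ = 0.161·624/0.45 = 223.253 sabins.
ΔA needed = 223.253 − 134.951 = 88.302 sabins.
Net gain per sq m: Δα = 0.66 − 0.01 = 0.65.
Area = ΔA/Δα = 88.302/0.65 = 135.8 sq m.

135.8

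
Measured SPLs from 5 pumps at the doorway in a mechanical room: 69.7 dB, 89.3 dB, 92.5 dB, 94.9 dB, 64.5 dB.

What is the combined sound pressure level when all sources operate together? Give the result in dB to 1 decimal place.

97.6 dB

Σ 10^(Lᵢ/10) = 5.732e+09.
Back to dB: 10·log₁₀ Σ = 97.6 dB.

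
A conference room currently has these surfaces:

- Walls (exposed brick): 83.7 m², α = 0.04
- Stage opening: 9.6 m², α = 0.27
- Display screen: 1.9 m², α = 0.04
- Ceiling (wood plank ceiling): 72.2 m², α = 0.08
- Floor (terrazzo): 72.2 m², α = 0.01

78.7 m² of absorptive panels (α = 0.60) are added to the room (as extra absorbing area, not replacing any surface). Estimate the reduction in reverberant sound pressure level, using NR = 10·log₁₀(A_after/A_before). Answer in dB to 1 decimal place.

A_before = Σ Sᵢαᵢ = 83.7×0.04 + 9.6×0.27 + 1.9×0.04 + 72.2×0.08 + 72.2×0.01 = 12.514 sabins.
Treatment contributes 78.7·0.60 = 47.220 sabins.
A_after = 12.514 + 47.220 = 59.734 sabins.
Reduction = 10 log₁₀(A_after/A_before) = 10 log₁₀(4.7734) = 6.8 dB.

6.8 dB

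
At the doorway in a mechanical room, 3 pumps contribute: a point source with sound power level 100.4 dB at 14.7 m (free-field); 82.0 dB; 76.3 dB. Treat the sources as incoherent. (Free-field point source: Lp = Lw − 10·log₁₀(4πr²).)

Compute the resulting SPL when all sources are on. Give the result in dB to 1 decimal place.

Source at 14.7 m: Lp = 100.4 − 10·log₁₀(4π·14.7²) = 100.4 − 10·log₁₀(2715.467) = 66.1 dB.
Converting to relative power and adding: 10^(66.1/10) + 10^(82.0/10) + 10^(76.3/10) = 2.052e+08.
Back to dB: 10·log₁₀ Σ = 83.1 dB.

83.1 dB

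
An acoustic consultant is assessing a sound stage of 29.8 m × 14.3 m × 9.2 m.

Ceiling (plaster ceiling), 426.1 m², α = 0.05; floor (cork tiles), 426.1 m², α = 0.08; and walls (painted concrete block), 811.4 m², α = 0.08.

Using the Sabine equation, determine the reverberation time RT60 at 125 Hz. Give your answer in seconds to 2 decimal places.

5.25 seconds

Total absorption A = 426.1·0.05 + 426.1·0.08 + 811.4·0.08
  = 21.305 + 34.088 + 64.912 = 120.305 m² sabins.
Volume V = 29.8 × 14.3 × 9.2 = 3920.488 m³.
Sabine: RT60 = 0.161 × 3920.488 / 120.305 = 5.25 s.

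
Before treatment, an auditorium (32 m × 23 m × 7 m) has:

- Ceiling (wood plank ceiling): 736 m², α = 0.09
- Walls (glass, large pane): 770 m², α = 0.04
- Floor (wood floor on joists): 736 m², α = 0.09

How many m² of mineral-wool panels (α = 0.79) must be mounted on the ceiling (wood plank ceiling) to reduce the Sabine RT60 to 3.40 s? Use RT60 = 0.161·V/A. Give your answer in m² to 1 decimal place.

Summing Sᵢαᵢ: 66.240 + 30.800 + 66.240 → A₁ = 163.280 sabins.
Required A₂ = 0.161·5152/3.40 = 243.962 sabins.
ΔA needed = 243.962 − 163.280 = 80.682 sabins.
Each m² of panel replacing the ceiling (wood plank ceiling) adds (0.79 − 0.09) = 0.70 sabins.
Area = ΔA/Δα = 80.682/0.70 = 115.3 m².

115.3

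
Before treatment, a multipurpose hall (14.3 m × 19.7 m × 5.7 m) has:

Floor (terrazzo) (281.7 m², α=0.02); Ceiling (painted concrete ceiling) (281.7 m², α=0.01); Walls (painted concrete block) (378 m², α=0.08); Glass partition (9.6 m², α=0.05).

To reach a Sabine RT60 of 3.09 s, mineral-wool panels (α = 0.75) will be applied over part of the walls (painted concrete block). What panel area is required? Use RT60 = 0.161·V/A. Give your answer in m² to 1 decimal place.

Equivalent absorption area: A₁ = 281.7·0.02 + 281.7·0.01 + 378·0.08 + 9.6·0.05 = 39.171 m².
V = 1605.747 m³. Target absorption A₂ = 0.161 × 1605.747 / 3.09 = 83.665 sabins.
Absorption to add: 83.665 − 39.171 = 44.494 sabins.
Each m² of panel replacing the walls (painted concrete block) adds (0.75 − 0.08) = 0.67 sabins.
Area = ΔA/Δα = 44.494/0.67 = 66.4 m².

66.4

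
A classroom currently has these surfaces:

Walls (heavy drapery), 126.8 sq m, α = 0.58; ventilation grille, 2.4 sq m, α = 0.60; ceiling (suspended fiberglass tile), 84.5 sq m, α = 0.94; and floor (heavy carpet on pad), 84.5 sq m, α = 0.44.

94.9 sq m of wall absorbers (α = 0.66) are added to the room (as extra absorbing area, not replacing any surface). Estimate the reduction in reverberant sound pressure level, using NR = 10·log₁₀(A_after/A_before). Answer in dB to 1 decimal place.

1.2 dB

Equivalent absorption area: A_before = 126.8*0.58 + 2.4*0.60 + 84.5*0.94 + 84.5*0.44 = 191.594 sq m.
Treatment contributes 94.9·0.66 = 62.634 sabins.
A_after = 191.594 + 62.634 = 254.228 sabins.
NR = 10·log₁₀(254.228/191.594) = 1.2 dB.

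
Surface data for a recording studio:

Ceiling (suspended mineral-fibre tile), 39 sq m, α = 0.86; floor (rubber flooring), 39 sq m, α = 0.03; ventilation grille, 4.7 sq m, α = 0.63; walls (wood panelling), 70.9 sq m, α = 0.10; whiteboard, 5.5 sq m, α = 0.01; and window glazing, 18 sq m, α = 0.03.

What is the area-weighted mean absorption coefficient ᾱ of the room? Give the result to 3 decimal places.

Total surface area S = 177.1 sq m.
Σ(Sᵢαᵢ) = 39·0.86 + 39·0.03 + 4.7·0.63 + 70.9·0.10 + 5.5·0.01 + 18·0.03 = 45.356.
ᾱ = A/S = 0.256.

0.256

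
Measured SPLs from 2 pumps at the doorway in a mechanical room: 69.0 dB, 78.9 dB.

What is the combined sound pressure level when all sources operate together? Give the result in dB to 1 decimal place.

Σ 10^(Lᵢ/10) = 8.557e+07.
L_total = 10·log₁₀(8.557e+07) = 79.3 dB.

79.3 dB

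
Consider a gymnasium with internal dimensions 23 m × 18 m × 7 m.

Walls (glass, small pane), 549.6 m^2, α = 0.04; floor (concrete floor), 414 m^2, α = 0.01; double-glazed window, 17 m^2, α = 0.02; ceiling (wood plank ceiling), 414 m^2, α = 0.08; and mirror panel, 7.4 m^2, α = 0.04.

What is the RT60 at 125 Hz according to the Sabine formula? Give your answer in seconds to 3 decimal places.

7.792 sec

Summing Sᵢαᵢ: 21.984 + 4.140 + 0.340 + 33.120 + 0.296 → A = 59.880 sabins.
Room volume: 2898 m³.
RT60 = 0.161 · V / A = 0.161 × 2898 / 59.880 = 7.792 s.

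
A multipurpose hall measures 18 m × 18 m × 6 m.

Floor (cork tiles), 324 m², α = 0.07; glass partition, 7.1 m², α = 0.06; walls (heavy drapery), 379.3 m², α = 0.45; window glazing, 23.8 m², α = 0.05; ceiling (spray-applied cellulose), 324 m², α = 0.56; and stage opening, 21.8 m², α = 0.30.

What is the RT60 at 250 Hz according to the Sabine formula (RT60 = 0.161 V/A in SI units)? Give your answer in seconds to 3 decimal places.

A = Σ Sᵢαᵢ = 324×0.07 + 7.1×0.06 + 379.3×0.45 + 23.8×0.05 + 324×0.56 + 21.8×0.30 = 382.961 sabins.
Room volume: 1944 m³.
T = 0.161 V/A = 0.161·1944/382.961 = 0.817 s.

0.817 sec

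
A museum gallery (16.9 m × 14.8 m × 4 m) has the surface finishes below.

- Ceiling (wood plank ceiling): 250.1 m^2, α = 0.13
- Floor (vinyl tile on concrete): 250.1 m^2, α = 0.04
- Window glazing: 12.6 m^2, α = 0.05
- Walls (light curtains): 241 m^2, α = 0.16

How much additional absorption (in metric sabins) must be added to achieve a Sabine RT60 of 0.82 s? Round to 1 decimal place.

114.7 sabins

Total absorption A₁ = 250.1·0.13 + 250.1·0.04 + 12.6·0.05 + 241·0.16
  = 32.513 + 10.004 + 0.630 + 38.560 = 81.707 m^2 sabins.
For T = 0.82 s, need A₂ = 0.161·V/T = 0.161·1000.48/0.82 = 196.436 sabins.
Additional absorption ΔA = 196.436 − 81.707 = 114.7 sabins.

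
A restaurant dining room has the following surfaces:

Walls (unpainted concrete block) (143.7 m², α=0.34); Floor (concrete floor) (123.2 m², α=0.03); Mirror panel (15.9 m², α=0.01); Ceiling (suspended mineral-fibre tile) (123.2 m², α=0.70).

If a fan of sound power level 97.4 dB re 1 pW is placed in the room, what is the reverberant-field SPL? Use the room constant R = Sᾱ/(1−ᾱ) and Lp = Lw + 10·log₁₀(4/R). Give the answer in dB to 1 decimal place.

Σ(Sᵢαᵢ) = 143.7·0.34 + 123.2·0.03 + 15.9·0.01 + 123.2·0.70 = 138.953; total area S = 406.0 m².
ᾱ = 138.953/406.0 = 0.3422; R = Sᾱ/(1−ᾱ) = 138.953/(1−0.3422) = 211.239 m².
Lp = Lw + 10 log₁₀(4/R) = 97.4 -17.23 = 80.2 dB.

80.2 dB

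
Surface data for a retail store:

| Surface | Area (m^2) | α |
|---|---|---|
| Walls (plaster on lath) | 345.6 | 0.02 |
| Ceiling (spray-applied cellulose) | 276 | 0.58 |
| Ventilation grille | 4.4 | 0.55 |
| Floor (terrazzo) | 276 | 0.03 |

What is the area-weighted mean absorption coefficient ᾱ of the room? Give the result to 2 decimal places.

Total surface area S = 902.0 m^2.
Weighted sum Σ Sα = 177.692.
ᾱ = A/S = 0.20.

0.20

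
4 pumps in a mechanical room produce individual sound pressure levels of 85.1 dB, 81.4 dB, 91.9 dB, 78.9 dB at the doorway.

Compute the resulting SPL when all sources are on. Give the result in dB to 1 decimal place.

Sum in the linear (power) domain: Σ 10^(Lᵢ/10) = 10^(85.1/10) + 10^(81.4/10) + 10^(91.9/10) + 10^(78.9/10) = 2.088e+09.
Combined level = 10 log₁₀(2.088e+09) = 93.2 dB.

93.2 dB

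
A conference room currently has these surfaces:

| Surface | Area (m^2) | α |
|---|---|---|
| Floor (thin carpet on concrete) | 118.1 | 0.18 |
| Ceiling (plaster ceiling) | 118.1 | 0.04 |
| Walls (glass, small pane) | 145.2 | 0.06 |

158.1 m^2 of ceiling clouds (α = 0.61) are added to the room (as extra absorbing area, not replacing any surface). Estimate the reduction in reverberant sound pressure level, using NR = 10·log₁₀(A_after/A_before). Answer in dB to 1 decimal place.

A_before = Σ Sᵢαᵢ = 118.1×0.18 + 118.1×0.04 + 145.2×0.06 = 34.694 sabins.
Added absorption = 158.1 × 0.61 = 96.441 sabins.
New total A_after = 131.135 sabins.
NR = 10·log₁₀(131.135/34.694) = 5.8 dB.

5.8 dB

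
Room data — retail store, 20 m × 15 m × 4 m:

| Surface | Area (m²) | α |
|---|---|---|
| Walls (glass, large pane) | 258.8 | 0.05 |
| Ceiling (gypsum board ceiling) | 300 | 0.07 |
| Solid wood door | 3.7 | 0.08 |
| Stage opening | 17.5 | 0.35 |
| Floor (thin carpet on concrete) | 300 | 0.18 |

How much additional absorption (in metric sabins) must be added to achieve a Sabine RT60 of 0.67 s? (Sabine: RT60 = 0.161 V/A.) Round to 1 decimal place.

194.0 sabins

Equivalent absorption area: A₁ = 258.8×0.05 + 300×0.07 + 3.7×0.08 + 17.5×0.35 + 300×0.18 = 94.361 m².
V = 1200 m³. Required absorption A₂ = 0.161 × 1200 / 0.67 = 288.358 sabins.
Shortfall: 288.358 − 94.361 = 194.0 sabins.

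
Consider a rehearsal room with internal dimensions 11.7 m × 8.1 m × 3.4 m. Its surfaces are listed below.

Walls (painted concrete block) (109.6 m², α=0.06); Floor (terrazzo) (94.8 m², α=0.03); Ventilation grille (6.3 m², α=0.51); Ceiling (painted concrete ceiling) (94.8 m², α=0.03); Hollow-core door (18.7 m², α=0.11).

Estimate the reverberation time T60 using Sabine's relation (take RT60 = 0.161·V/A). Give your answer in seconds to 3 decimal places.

A = Σ Sᵢαᵢ = 109.6*0.06 + 94.8*0.03 + 6.3*0.51 + 94.8*0.03 + 18.7*0.11 = 17.534 sabins.
Volume V = 11.7 × 8.1 × 3.4 = 322.218 m³.
T = 0.161 V/A = 0.161·322.218/17.534 = 2.959 s.

2.959 sec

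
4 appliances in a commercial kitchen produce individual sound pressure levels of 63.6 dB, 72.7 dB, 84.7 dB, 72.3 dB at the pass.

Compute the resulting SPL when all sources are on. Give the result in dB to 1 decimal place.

85.2 dB

Sum in the linear (power) domain: Σ 10^(Lᵢ/10) = 10^(63.6/10) + 10^(72.7/10) + 10^(84.7/10) + 10^(72.3/10) = 3.33e+08.
Combined level = 10 log₁₀(3.33e+08) = 85.2 dB.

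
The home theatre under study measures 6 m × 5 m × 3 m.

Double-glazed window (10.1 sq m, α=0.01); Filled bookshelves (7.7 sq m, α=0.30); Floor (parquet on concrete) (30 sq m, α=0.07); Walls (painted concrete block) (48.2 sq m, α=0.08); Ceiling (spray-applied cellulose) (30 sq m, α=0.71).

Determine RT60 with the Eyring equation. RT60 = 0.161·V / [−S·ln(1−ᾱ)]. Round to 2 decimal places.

0.43 s

S = Σ Sᵢ = 126.0 sq m.
Absorption A = 10.1×0.01 + 7.7×0.30 + 30×0.07 + 48.2×0.08 + 30×0.71 = 29.667 sabins.
Mean coefficient ᾱ = A/S = 0.2355.
Eyring denominator: −S ln(1−ᾱ) = 33.835.
V = 6 × 5 × 3 = 90 m³.
T = 0.161·V/[−S·ln(1−ᾱ)] = 0.161·90/33.835 = 0.43 s.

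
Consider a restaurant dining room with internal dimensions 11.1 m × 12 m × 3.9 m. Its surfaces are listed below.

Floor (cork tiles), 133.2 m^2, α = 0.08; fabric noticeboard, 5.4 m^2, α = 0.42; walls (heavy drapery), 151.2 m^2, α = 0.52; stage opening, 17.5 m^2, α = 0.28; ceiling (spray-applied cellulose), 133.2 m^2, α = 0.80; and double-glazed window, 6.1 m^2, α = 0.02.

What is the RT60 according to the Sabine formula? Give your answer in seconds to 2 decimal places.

A = Σ Sᵢαᵢ = 133.2·0.08 + 5.4·0.42 + 151.2·0.52 + 17.5·0.28 + 133.2·0.80 + 6.1·0.02 = 203.130 sabins.
V = 11.1·12·3.9 = 519.48 m³.
Sabine: RT60 = 0.161 × 519.48 / 203.130 = 0.41 s.

0.41 sec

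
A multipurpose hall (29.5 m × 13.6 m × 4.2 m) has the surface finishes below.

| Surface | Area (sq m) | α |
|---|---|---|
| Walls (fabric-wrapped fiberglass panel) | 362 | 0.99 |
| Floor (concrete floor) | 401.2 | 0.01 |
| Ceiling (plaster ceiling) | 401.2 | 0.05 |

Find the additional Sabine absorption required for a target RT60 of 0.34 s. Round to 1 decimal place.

A₁ = Σ Sᵢαᵢ = 362×0.99 + 401.2×0.01 + 401.2×0.05 = 382.452 sabins.
V = 1685.04 m³. Required absorption A₂ = 0.161 × 1685.04 / 0.34 = 797.916 sabins.
Additional absorption ΔA = 797.916 − 382.452 = 415.5 sabins.

415.5 sabins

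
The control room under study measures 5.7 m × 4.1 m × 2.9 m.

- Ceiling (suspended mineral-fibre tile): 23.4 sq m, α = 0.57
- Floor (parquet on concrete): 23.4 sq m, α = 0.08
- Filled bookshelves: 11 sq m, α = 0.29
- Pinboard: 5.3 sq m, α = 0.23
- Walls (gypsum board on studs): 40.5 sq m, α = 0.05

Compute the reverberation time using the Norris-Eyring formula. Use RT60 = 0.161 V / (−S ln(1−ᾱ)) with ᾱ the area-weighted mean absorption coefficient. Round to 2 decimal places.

Total surface area S = 23.4 + 23.4 + 11 + 5.3 + 40.5 = 103.6 sq m.
Absorption A = 23.4×0.57 + 23.4×0.08 + 11×0.29 + 5.3×0.23 + 40.5×0.05 = 21.644 sabins.
ᾱ = 21.644 / 103.6 = 0.2089.
−S·ln(1−ᾱ) = −103.6 × ln(1 − 0.2089) = 24.277.
V = 5.7 × 4.1 × 2.9 = 67.773 m³.
RT60 = 0.161 × 67.773 / 24.277 = 0.45 s.

0.45 seconds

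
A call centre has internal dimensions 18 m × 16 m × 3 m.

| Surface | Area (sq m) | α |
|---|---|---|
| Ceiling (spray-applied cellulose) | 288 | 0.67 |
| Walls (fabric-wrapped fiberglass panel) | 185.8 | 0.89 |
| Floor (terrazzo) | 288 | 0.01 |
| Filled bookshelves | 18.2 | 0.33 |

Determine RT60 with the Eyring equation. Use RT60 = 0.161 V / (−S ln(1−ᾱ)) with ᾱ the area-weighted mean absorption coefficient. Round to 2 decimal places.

0.28 s

Total surface area S = 288 + 185.8 + 288 + 18.2 = 780.0 sq m.
Σ(Sᵢαᵢ) = 288×0.67 + 185.8×0.89 + 288×0.01 + 18.2×0.33 = 367.208.
ᾱ = 367.208 / 780.0 = 0.4708.
Eyring denominator: −S ln(1−ᾱ) = 496.383.
V = 18 × 16 × 3 = 864 m³.
RT60 = 0.161 × 864 / 496.383 = 0.28 s.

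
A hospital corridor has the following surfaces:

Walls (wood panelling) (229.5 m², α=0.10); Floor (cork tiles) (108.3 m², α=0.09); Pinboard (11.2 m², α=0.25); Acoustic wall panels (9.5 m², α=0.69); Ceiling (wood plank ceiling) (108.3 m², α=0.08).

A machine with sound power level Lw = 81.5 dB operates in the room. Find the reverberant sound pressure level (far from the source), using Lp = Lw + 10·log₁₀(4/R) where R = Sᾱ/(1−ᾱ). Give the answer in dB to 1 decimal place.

70.0 dB

Σ(Sᵢαᵢ) = 229.5·0.10 + 108.3·0.09 + 11.2·0.25 + 9.5·0.69 + 108.3·0.08 = 50.716; total area S = 466.8 m².
ᾱ = 50.716/466.8 = 0.1086; R = Sᾱ/(1−ᾱ) = 50.716/(1−0.1086) = 56.895 m².
Lp = 81.5 + 10·log₁₀(4/56.895) = 81.5 + (-11.53) = 70.0 dB.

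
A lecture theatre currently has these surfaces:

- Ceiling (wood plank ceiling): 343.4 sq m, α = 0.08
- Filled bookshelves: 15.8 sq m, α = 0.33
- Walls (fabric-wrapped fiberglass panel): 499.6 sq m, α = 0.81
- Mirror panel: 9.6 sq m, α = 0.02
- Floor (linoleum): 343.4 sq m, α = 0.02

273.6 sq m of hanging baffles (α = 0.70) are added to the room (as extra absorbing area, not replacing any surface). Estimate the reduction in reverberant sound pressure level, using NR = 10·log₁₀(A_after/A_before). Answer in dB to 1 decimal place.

Equivalent absorption area: A_before = 343.4·0.08 + 15.8·0.33 + 499.6·0.81 + 9.6·0.02 + 343.4·0.02 = 444.422 sq m.
Added absorption = 273.6 × 0.70 = 191.520 sabins.
A_after = 444.422 + 191.520 = 635.942 sabins.
NR = 10·log₁₀(635.942/444.422) = 1.6 dB.

1.6 dB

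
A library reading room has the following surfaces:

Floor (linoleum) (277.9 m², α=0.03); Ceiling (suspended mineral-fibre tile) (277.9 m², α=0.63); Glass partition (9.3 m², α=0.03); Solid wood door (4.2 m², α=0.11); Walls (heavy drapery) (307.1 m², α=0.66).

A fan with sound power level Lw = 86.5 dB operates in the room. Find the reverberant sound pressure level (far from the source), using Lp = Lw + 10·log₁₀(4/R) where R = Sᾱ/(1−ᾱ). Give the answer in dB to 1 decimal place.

Σ(Sᵢαᵢ) = 277.9×0.03 + 277.9×0.63 + 9.3×0.03 + 4.2×0.11 + 307.1×0.66 = 386.841; total area S = 876.4 m².
ᾱ = 0.4414, so room constant R = A/(1−ᾱ) = 692.519 m².
Lp = 86.5 + 10·log₁₀(4/692.519) = 86.5 + (-22.38) = 64.1 dB.

64.1 dB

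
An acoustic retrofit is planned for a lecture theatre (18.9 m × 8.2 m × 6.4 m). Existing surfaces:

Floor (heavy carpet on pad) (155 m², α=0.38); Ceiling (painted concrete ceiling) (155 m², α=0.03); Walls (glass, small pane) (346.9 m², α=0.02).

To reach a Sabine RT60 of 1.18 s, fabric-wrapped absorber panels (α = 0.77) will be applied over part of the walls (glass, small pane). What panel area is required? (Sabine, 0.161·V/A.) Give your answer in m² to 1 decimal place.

86.5

Total absorption A₁ = 155*0.38 + 155*0.03 + 346.9*0.02
  = 58.900 + 4.650 + 6.938 = 70.488 m² sabins.
Required A₂ = 0.161·991.872/1.18 = 135.332 sabins.
ΔA needed = 135.332 − 70.488 = 64.844 sabins.
Each m² of panel replacing the walls (glass, small pane) adds (0.77 − 0.02) = 0.75 sabins.
Panel area = 64.844 / 0.75 = 86.5 m².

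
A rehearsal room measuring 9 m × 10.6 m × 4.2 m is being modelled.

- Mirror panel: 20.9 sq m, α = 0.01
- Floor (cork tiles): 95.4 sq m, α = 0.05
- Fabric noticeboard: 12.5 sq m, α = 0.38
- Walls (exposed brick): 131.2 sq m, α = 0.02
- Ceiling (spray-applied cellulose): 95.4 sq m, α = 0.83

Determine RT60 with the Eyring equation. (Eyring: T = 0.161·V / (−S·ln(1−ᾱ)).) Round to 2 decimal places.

S = Σ Sᵢ = 355.4 sq m.
Σ(Sᵢαᵢ) = 20.9×0.01 + 95.4×0.05 + 12.5×0.38 + 131.2×0.02 + 95.4×0.83 = 91.535.
Mean coefficient ᾱ = A/S = 0.2576.
−S·ln(1−ᾱ) = −355.4 × ln(1 − 0.2576) = 105.862.
V = 9 × 10.6 × 4.2 = 400.68 m³.
RT60 = 0.161 × 400.68 / 105.862 = 0.61 s.

0.61 seconds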